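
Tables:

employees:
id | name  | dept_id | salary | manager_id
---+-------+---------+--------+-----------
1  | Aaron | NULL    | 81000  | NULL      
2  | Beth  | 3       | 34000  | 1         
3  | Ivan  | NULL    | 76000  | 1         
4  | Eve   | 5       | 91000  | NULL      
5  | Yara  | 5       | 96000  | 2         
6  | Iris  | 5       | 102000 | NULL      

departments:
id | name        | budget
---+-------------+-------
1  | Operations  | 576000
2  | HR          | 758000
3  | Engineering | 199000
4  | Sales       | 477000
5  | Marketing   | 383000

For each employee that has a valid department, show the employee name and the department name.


INNER JOIN keeps only employees rows whose dept_id matches an id in departments. Walk through each employee:
  - employee 1 (Aaron): dept_id=NULL, no match -> dropped
  - employee 2 (Beth): dept_id=3 -> matches Engineering
  - employee 3 (Ivan): dept_id=NULL, no match -> dropped
  - employee 4 (Eve): dept_id=5 -> matches Marketing
  - employee 5 (Yara): dept_id=5 -> matches Marketing
  - employee 6 (Iris): dept_id=5 -> matches Marketing
So 2 of 6 rows are dropped.

SQL:
SELECT a.name, b.name AS department
FROM employees a
INNER JOIN departments b ON a.dept_id = b.id

Result:
name | department 
-----+------------
Beth | Engineering
Eve  | Marketing  
Yara | Marketing  
Iris | Marketing  


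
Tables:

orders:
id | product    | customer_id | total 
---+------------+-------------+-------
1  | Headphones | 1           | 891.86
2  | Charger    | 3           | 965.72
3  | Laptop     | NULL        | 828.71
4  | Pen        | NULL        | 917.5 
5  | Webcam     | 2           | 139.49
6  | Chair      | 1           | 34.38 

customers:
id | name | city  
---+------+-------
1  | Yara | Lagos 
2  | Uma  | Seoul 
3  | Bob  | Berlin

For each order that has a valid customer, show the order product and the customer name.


INNER JOIN keeps only orders rows whose customer_id matches an id in customers. Walk through each order:
  - order 1 (Headphones): customer_id=1 -> matches Yara
  - order 2 (Charger): customer_id=3 -> matches Bob
  - order 3 (Laptop): customer_id=NULL, no match -> dropped
  - order 4 (Pen): customer_id=NULL, no match -> dropped
  - order 5 (Webcam): customer_id=2 -> matches Uma
  - order 6 (Chair): customer_id=1 -> matches Yara
So 2 of 6 rows are dropped.

SQL:
SELECT a.product, b.name AS customer
FROM orders a
INNER JOIN customers b ON a.customer_id = b.id

Result:
product    | customer
-----------+---------
Headphones | Yara    
Charger    | Bob     
Webcam     | Uma     
Chair      | Yara    


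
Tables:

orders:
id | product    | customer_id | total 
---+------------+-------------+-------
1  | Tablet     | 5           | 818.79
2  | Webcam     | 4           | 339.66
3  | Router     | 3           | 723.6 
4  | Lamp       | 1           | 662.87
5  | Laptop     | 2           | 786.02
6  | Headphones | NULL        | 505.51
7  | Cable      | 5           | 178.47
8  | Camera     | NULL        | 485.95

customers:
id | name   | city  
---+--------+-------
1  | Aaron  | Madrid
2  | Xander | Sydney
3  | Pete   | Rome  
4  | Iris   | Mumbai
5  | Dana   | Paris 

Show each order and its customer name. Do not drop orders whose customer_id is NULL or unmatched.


LEFT JOIN keeps every row from orders (the left table); where customer_id has no match in customers, the customer columns become NULL. Walk through each order:
  - order 1 (Tablet): customer_id=5 -> matches Dana
  - order 2 (Webcam): customer_id=4 -> matches Iris
  - order 3 (Router): customer_id=3 -> matches Pete
  - order 4 (Lamp): customer_id=1 -> matches Aaron
  - order 5 (Laptop): customer_id=2 -> matches Xander
  - order 6 (Headphones): customer_id=NULL, no match -> kept with NULL
  - order 7 (Cable): customer_id=5 -> matches Dana
  - order 8 (Camera): customer_id=NULL, no match -> kept with NULL
All 8 rows appear; 2 have NULL customer.

SQL:
SELECT a.product, b.name AS customer
FROM orders a
LEFT JOIN customers b ON a.customer_id = b.id

Result:
product    | customer
-----------+---------
Tablet     | Dana    
Webcam     | Iris    
Router     | Pete    
Lamp       | Aaron   
Laptop     | Xander  
Headphones | NULL    
Cable      | Dana    
Camera     | NULL    


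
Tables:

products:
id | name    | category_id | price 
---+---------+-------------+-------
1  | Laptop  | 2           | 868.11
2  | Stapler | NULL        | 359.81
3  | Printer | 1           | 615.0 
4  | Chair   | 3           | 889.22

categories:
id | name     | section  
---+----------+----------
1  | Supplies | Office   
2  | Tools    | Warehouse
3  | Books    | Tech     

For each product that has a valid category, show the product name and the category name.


INNER JOIN keeps only products rows whose category_id matches an id in categories. Walk through each product:
  - product 1 (Laptop): category_id=2 -> matches Tools
  - product 2 (Stapler): category_id=NULL, no match -> dropped
  - product 3 (Printer): category_id=1 -> matches Supplies
  - product 4 (Chair): category_id=3 -> matches Books
So 1 of 4 rows is dropped.

SQL:
SELECT a.name, b.name AS category
FROM products a
INNER JOIN categories b ON a.category_id = b.id

Result:
name    | category
--------+---------
Laptop  | Tools   
Printer | Supplies
Chair   | Books   


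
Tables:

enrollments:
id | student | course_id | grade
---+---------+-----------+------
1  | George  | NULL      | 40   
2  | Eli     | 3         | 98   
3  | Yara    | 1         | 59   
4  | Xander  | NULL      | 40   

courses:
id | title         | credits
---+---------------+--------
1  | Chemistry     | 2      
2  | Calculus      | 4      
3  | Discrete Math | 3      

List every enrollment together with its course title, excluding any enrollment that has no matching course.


INNER JOIN keeps only enrollments rows whose course_id matches an id in courses. Walk through each enrollment:
  - enrollment 1 (George): course_id=NULL, no match -> dropped
  - enrollment 2 (Eli): course_id=3 -> matches Discrete Math
  - enrollment 3 (Yara): course_id=1 -> matches Chemistry
  - enrollment 4 (Xander): course_id=NULL, no match -> dropped
So 2 of 4 rows are dropped.

SQL:
SELECT a.student, b.title AS course
FROM enrollments a
INNER JOIN courses b ON a.course_id = b.id

Result:
student | course       
--------+--------------
Eli     | Discrete Math
Yara    | Chemistry    


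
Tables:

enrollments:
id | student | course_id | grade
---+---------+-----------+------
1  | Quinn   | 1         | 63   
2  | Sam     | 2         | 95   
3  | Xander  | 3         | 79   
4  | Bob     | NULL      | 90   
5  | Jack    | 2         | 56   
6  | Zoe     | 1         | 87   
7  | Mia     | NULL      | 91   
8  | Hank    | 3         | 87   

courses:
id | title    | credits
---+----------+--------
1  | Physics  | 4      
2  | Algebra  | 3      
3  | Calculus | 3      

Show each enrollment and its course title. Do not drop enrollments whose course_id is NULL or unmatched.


LEFT JOIN keeps every row from enrollments (the left table); where course_id has no match in courses, the course columns become NULL. Walk through each enrollment:
  - enrollment 1 (Quinn): course_id=1 -> matches Physics
  - enrollment 2 (Sam): course_id=2 -> matches Algebra
  - enrollment 3 (Xander): course_id=3 -> matches Calculus
  - enrollment 4 (Bob): course_id=NULL, no match -> kept with NULL
  - enrollment 5 (Jack): course_id=2 -> matches Algebra
  - enrollment 6 (Zoe): course_id=1 -> matches Physics
  - enrollment 7 (Mia): course_id=NULL, no match -> kept with NULL
  - enrollment 8 (Hank): course_id=3 -> matches Calculus
All 8 rows appear; 2 have NULL course.

SQL:
SELECT a.student, b.title AS course
FROM enrollments a
LEFT JOIN courses b ON a.course_id = b.id

Result:
student | course  
--------+---------
Quinn   | Physics 
Sam     | Algebra 
Xander  | Calculus
Bob     | NULL    
Jack    | Algebra 
Zoe     | Physics 
Mia     | NULL    
Hank    | Calculus


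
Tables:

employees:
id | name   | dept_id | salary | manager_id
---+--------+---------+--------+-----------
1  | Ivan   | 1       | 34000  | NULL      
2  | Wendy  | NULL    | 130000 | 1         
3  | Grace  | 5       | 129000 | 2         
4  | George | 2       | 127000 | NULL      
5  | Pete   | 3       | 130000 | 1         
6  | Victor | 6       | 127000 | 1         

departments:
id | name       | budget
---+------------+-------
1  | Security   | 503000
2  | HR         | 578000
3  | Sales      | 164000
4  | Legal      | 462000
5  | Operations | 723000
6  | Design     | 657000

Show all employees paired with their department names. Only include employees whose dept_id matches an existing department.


INNER JOIN keeps only employees rows whose dept_id matches an id in departments. Walk through each employee:
  - employee 1 (Ivan): dept_id=1 -> matches Security
  - employee 2 (Wendy): dept_id=NULL, no match -> dropped
  - employee 3 (Grace): dept_id=5 -> matches Operations
  - employee 4 (George): dept_id=2 -> matches HR
  - employee 5 (Pete): dept_id=3 -> matches Sales
  - employee 6 (Victor): dept_id=6 -> matches Design
So 1 of 6 rows is dropped.

SQL:
SELECT a.name, b.name AS department
FROM employees a
INNER JOIN departments b ON a.dept_id = b.id

Result:
name   | department
-------+-----------
Ivan   | Security  
Grace  | Operations
George | HR        
Pete   | Sales     
Victor | Design    


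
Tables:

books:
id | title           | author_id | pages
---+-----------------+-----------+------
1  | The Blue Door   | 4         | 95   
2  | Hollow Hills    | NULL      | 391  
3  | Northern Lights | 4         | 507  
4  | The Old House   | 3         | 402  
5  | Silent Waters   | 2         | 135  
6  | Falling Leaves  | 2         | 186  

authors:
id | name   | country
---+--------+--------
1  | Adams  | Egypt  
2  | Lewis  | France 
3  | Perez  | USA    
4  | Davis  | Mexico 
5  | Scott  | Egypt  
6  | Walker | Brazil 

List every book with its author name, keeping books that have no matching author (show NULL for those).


LEFT JOIN keeps every row from books (the left table); where author_id has no match in authors, the author columns become NULL. Walk through each book:
  - book 1 (The Blue Door): author_id=4 -> matches Davis
  - book 2 (Hollow Hills): author_id=NULL, no match -> kept with NULL
  - book 3 (Northern Lights): author_id=4 -> matches Davis
  - book 4 (The Old House): author_id=3 -> matches Perez
  - book 5 (Silent Waters): author_id=2 -> matches Lewis
  - book 6 (Falling Leaves): author_id=2 -> matches Lewis
All 6 rows appear; 1 has NULL author.

SQL:
SELECT a.title, b.name AS author
FROM books a
LEFT JOIN authors b ON a.author_id = b.id

Result:
title           | author
----------------+-------
The Blue Door   | Davis 
Hollow Hills    | NULL  
Northern Lights | Davis 
The Old House   | Perez 
Silent Waters   | Lewis 
Falling Leaves  | Lewis 


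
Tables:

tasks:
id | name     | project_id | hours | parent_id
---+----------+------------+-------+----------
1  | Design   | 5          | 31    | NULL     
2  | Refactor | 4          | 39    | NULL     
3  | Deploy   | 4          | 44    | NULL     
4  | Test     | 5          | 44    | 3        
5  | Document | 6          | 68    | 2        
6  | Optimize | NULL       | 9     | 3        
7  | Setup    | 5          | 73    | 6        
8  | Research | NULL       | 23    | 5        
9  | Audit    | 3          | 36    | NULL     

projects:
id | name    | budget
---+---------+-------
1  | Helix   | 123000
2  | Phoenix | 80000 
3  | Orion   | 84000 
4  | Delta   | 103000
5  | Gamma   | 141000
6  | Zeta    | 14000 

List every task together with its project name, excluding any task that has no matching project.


INNER JOIN keeps only tasks rows whose project_id matches an id in projects. Walk through each task:
  - task 1 (Design): project_id=5 -> matches Gamma
  - task 2 (Refactor): project_id=4 -> matches Delta
  - task 3 (Deploy): project_id=4 -> matches Delta
  - task 4 (Test): project_id=5 -> matches Gamma
  - task 5 (Document): project_id=6 -> matches Zeta
  - task 6 (Optimize): project_id=NULL, no match -> dropped
  - task 7 (Setup): project_id=5 -> matches Gamma
  - task 8 (Research): project_id=NULL, no match -> dropped
  - task 9 (Audit): project_id=3 -> matches Orion
So 2 of 9 rows are dropped.

SQL:
SELECT a.name, b.name AS project
FROM tasks a
INNER JOIN projects b ON a.project_id = b.id

Result:
name     | project
---------+--------
Design   | Gamma  
Refactor | Delta  
Deploy   | Delta  
Test     | Gamma  
Document | Zeta   
Setup    | Gamma  
Audit    | Orion  


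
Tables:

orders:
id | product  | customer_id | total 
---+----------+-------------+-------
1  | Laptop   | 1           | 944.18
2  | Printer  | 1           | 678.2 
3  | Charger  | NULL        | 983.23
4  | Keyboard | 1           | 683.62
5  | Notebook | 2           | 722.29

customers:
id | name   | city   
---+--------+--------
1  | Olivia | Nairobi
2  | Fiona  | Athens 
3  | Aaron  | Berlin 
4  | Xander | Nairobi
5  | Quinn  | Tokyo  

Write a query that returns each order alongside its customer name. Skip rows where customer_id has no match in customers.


INNER JOIN keeps only orders rows whose customer_id matches an id in customers. Walk through each order:
  - order 1 (Laptop): customer_id=1 -> matches Olivia
  - order 2 (Printer): customer_id=1 -> matches Olivia
  - order 3 (Charger): customer_id=NULL, no match -> dropped
  - order 4 (Keyboard): customer_id=1 -> matches Olivia
  - order 5 (Notebook): customer_id=2 -> matches Fiona
So 1 of 5 rows is dropped.

SQL:
SELECT a.product, b.name AS customer
FROM orders a
INNER JOIN customers b ON a.customer_id = b.id

Result:
product  | customer
---------+---------
Laptop   | Olivia  
Printer  | Olivia  
Keyboard | Olivia  
Notebook | Fiona   


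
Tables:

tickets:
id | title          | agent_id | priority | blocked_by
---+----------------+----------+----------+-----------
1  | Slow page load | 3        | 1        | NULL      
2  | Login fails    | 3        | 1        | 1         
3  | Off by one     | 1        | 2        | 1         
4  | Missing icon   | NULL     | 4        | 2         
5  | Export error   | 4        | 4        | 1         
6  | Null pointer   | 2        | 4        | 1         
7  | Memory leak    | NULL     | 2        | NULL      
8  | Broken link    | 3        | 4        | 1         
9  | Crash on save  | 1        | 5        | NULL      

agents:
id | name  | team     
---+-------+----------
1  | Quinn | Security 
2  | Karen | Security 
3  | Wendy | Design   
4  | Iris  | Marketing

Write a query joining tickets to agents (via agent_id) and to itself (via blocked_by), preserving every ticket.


Two LEFT JOINs from the same base table tickets: one to agents via agent_id, one to tickets itself via blocked_by. Both are LEFT so every ticket is preserved.
Match against agents:
  - ticket 1 (Slow page load): agent_id=3 -> matches Wendy
  - ticket 2 (Login fails): agent_id=3 -> matches Wendy
  - ticket 3 (Off by one): agent_id=1 -> matches Quinn
  - ticket 4 (Missing icon): agent_id=NULL, no match -> kept with NULL
  - ticket 5 (Export error): agent_id=4 -> matches Iris
  - ticket 6 (Null pointer): agent_id=2 -> matches Karen
  - ticket 7 (Memory leak): agent_id=NULL, no match -> kept with NULL
  - ticket 8 (Broken link): agent_id=3 -> matches Wendy
  - ticket 9 (Crash on save): agent_id=1 -> matches Quinn
Match against tickets (self):
  - ticket 1 (Slow page load): blocked_by=NULL -> NULL
  - ticket 2 (Login fails): blocked_by=1 -> Slow page load
  - ticket 3 (Off by one): blocked_by=1 -> Slow page load
  - ticket 4 (Missing icon): blocked_by=2 -> Login fails
  - ticket 5 (Export error): blocked_by=1 -> Slow page load
  - ticket 6 (Null pointer): blocked_by=1 -> Slow page load
  - ticket 7 (Memory leak): blocked_by=NULL -> NULL
  - ticket 8 (Broken link): blocked_by=1 -> Slow page load
  - ticket 9 (Crash on save): blocked_by=NULL -> NULL

SQL:
SELECT a.title, b.name AS agent, c.title AS blocked_by
FROM tickets a
LEFT JOIN agents b ON a.agent_id = b.id
LEFT JOIN tickets c ON a.blocked_by = c.id

Result:
title          | agent | blocked_by    
---------------+-------+---------------
Slow page load | Wendy | NULL          
Login fails    | Wendy | Slow page load
Off by one     | Quinn | Slow page load
Missing icon   | NULL  | Login fails   
Export error   | Iris  | Slow page load
Null pointer   | Karen | Slow page load
Memory leak    | NULL  | NULL          
Broken link    | Wendy | Slow page load
Crash on save  | Quinn | NULL          


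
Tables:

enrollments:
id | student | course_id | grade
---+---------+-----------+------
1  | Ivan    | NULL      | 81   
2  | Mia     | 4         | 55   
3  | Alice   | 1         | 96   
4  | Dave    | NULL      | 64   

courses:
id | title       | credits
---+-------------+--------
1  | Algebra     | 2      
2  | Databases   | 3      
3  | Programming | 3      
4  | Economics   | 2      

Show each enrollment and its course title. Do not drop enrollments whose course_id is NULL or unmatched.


LEFT JOIN keeps every row from enrollments (the left table); where course_id has no match in courses, the course columns become NULL. Walk through each enrollment:
  - enrollment 1 (Ivan): course_id=NULL, no match -> kept with NULL
  - enrollment 2 (Mia): course_id=4 -> matches Economics
  - enrollment 3 (Alice): course_id=1 -> matches Algebra
  - enrollment 4 (Dave): course_id=NULL, no match -> kept with NULL
All 4 rows appear; 2 have NULL course.

SQL:
SELECT a.student, b.title AS course
FROM enrollments a
LEFT JOIN courses b ON a.course_id = b.id

Result:
student | course   
--------+----------
Ivan    | NULL     
Mia     | Economics
Alice   | Algebra  
Dave    | NULL     


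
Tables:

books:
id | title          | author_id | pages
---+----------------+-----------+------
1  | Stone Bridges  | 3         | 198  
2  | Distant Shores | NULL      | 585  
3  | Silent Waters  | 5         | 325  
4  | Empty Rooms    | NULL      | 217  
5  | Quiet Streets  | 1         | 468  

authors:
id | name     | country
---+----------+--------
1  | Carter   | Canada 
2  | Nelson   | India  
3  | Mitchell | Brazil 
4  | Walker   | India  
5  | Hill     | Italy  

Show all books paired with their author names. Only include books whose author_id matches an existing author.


INNER JOIN keeps only books rows whose author_id matches an id in authors. Walk through each book:
  - book 1 (Stone Bridges): author_id=3 -> matches Mitchell
  - book 2 (Distant Shores): author_id=NULL, no match -> dropped
  - book 3 (Silent Waters): author_id=5 -> matches Hill
  - book 4 (Empty Rooms): author_id=NULL, no match -> dropped
  - book 5 (Quiet Streets): author_id=1 -> matches Carter
So 2 of 5 rows are dropped.

SQL:
SELECT a.title, b.name AS author
FROM books a
INNER JOIN authors b ON a.author_id = b.id

Result:
title         | author  
--------------+---------
Stone Bridges | Mitchell
Silent Waters | Hill    
Quiet Streets | Carter  


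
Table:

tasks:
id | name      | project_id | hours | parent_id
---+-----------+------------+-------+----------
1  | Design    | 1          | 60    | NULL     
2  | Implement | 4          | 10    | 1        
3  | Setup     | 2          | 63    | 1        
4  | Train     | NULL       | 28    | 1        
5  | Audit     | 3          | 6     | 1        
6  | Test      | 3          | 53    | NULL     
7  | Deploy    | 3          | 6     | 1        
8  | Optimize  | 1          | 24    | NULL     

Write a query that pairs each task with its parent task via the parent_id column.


This is a self-join: tasks is joined to a second copy of itself, matching each row's parent_id to another row's id. Use LEFT JOIN so rows with parent_id=NULL are kept.
  - task 1 (Design): parent_id=NULL -> NULL
  - task 2 (Implement): parent_id=1 -> Design
  - task 3 (Setup): parent_id=1 -> Design
  - task 4 (Train): parent_id=1 -> Design
  - task 5 (Audit): parent_id=1 -> Design
  - task 6 (Test): parent_id=NULL -> NULL
  - task 7 (Deploy): parent_id=1 -> Design
  - task 8 (Optimize): parent_id=NULL -> NULL

SQL:
SELECT a.name AS item, b.name AS parent
FROM tasks a
LEFT JOIN tasks b ON a.parent_id = b.id

Result:
item      | parent
----------+-------
Design    | NULL  
Implement | Design
Setup     | Design
Train     | Design
Audit     | Design
Test      | NULL  
Deploy    | Design
Optimize  | NULL  


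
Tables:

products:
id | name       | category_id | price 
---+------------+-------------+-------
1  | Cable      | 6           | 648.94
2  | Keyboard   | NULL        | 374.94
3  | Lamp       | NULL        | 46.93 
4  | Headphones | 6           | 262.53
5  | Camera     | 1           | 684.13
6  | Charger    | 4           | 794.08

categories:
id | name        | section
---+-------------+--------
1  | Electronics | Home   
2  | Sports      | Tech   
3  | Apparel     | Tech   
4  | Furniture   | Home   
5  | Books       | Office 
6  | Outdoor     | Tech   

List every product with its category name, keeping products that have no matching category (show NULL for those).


LEFT JOIN keeps every row from products (the left table); where category_id has no match in categories, the category columns become NULL. Walk through each product:
  - product 1 (Cable): category_id=6 -> matches Outdoor
  - product 2 (Keyboard): category_id=NULL, no match -> kept with NULL
  - product 3 (Lamp): category_id=NULL, no match -> kept with NULL
  - product 4 (Headphones): category_id=6 -> matches Outdoor
  - product 5 (Camera): category_id=1 -> matches Electronics
  - product 6 (Charger): category_id=4 -> matches Furniture
All 6 rows appear; 2 have NULL category.

SQL:
SELECT a.name, b.name AS category
FROM products a
LEFT JOIN categories b ON a.category_id = b.id

Result:
name       | category   
-----------+------------
Cable      | Outdoor    
Keyboard   | NULL       
Lamp       | NULL       
Headphones | Outdoor    
Camera     | Electronics
Charger    | Furniture  


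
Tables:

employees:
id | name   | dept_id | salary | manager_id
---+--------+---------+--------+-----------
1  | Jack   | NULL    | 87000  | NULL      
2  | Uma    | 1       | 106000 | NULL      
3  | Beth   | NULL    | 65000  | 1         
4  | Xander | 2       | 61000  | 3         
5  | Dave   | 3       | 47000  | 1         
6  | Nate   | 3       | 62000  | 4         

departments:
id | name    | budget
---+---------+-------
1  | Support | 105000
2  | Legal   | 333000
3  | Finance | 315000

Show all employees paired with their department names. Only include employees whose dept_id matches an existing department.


INNER JOIN keeps only employees rows whose dept_id matches an id in departments. Walk through each employee:
  - employee 1 (Jack): dept_id=NULL, no match -> dropped
  - employee 2 (Uma): dept_id=1 -> matches Support
  - employee 3 (Beth): dept_id=NULL, no match -> dropped
  - employee 4 (Xander): dept_id=2 -> matches Legal
  - employee 5 (Dave): dept_id=3 -> matches Finance
  - employee 6 (Nate): dept_id=3 -> matches Finance
So 2 of 6 rows are dropped.

SQL:
SELECT a.name, b.name AS department
FROM employees a
INNER JOIN departments b ON a.dept_id = b.id

Result:
name   | department
-------+-----------
Uma    | Support   
Xander | Legal     
Dave   | Finance   
Nate   | Finance   


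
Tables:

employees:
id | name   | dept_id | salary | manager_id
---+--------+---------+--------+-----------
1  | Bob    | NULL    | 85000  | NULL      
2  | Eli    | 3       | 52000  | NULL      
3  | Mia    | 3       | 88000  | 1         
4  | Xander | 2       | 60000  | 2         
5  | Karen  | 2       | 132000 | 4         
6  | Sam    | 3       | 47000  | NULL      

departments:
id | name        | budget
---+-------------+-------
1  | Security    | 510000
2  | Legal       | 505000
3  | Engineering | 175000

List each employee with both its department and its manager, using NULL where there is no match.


Two LEFT JOINs from the same base table employees: one to departments via dept_id, one to employees itself via manager_id. Both are LEFT so every employee is preserved.
Match against departments:
  - employee 1 (Bob): dept_id=NULL, no match -> kept with NULL
  - employee 2 (Eli): dept_id=3 -> matches Engineering
  - employee 3 (Mia): dept_id=3 -> matches Engineering
  - employee 4 (Xander): dept_id=2 -> matches Legal
  - employee 5 (Karen): dept_id=2 -> matches Legal
  - employee 6 (Sam): dept_id=3 -> matches Engineering
Match against employees (self):
  - employee 1 (Bob): manager_id=NULL -> NULL
  - employee 2 (Eli): manager_id=NULL -> NULL
  - employee 3 (Mia): manager_id=1 -> Bob
  - employee 4 (Xander): manager_id=2 -> Eli
  - employee 5 (Karen): manager_id=4 -> Xander
  - employee 6 (Sam): manager_id=NULL -> NULL

SQL:
SELECT a.name, b.name AS department, c.name AS manager
FROM employees a
LEFT JOIN departments b ON a.dept_id = b.id
LEFT JOIN employees c ON a.manager_id = c.id

Result:
name   | department  | manager
-------+-------------+--------
Bob    | NULL        | NULL   
Eli    | Engineering | NULL   
Mia    | Engineering | Bob    
Xander | Legal       | Eli    
Karen  | Legal       | Xander 
Sam    | Engineering | NULL   


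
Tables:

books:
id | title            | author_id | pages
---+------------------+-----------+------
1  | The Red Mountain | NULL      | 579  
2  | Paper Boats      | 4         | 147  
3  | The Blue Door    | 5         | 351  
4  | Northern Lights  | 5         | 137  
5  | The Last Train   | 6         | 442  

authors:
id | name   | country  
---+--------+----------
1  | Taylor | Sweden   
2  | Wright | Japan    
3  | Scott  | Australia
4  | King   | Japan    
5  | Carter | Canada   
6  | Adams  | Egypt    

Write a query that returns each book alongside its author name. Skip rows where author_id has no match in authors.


INNER JOIN keeps only books rows whose author_id matches an id in authors. Walk through each book:
  - book 1 (The Red Mountain): author_id=NULL, no match -> dropped
  - book 2 (Paper Boats): author_id=4 -> matches King
  - book 3 (The Blue Door): author_id=5 -> matches Carter
  - book 4 (Northern Lights): author_id=5 -> matches Carter
  - book 5 (The Last Train): author_id=6 -> matches Adams
So 1 of 5 rows is dropped.

SQL:
SELECT a.title, b.name AS author
FROM books a
INNER JOIN authors b ON a.author_id = b.id

Result:
title           | author
----------------+-------
Paper Boats     | King  
The Blue Door   | Carter
Northern Lights | Carter
The Last Train  | Adams 


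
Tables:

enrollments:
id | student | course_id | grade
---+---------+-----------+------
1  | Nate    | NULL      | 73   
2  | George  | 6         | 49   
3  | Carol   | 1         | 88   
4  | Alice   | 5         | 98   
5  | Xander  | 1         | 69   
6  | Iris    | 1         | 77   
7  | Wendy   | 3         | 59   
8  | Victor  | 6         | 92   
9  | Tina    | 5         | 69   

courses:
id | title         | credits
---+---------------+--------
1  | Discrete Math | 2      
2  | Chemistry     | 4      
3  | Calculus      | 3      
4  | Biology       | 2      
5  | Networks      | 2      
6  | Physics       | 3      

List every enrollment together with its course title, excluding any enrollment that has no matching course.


INNER JOIN keeps only enrollments rows whose course_id matches an id in courses. Walk through each enrollment:
  - enrollment 1 (Nate): course_id=NULL, no match -> dropped
  - enrollment 2 (George): course_id=6 -> matches Physics
  - enrollment 3 (Carol): course_id=1 -> matches Discrete Math
  - enrollment 4 (Alice): course_id=5 -> matches Networks
  - enrollment 5 (Xander): course_id=1 -> matches Discrete Math
  - enrollment 6 (Iris): course_id=1 -> matches Discrete Math
  - enrollment 7 (Wendy): course_id=3 -> matches Calculus
  - enrollment 8 (Victor): course_id=6 -> matches Physics
  - enrollment 9 (Tina): course_id=5 -> matches Networks
So 1 of 9 rows is dropped.

SQL:
SELECT a.student, b.title AS course
FROM enrollments a
INNER JOIN courses b ON a.course_id = b.id

Result:
student | course       
--------+--------------
George  | Physics      
Carol   | Discrete Math
Alice   | Networks     
Xander  | Discrete Math
Iris    | Discrete Math
Wendy   | Calculus     
Victor  | Physics      
Tina    | Networks     


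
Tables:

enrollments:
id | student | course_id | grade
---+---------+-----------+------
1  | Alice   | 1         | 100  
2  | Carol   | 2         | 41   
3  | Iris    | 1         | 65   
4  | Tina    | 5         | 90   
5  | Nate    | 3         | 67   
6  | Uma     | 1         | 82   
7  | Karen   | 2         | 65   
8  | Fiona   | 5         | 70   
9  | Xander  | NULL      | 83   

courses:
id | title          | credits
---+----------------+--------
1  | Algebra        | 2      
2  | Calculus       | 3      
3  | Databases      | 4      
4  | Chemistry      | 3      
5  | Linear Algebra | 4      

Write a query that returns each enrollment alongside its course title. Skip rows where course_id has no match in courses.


INNER JOIN keeps only enrollments rows whose course_id matches an id in courses. Walk through each enrollment:
  - enrollment 1 (Alice): course_id=1 -> matches Algebra
  - enrollment 2 (Carol): course_id=2 -> matches Calculus
  - enrollment 3 (Iris): course_id=1 -> matches Algebra
  - enrollment 4 (Tina): course_id=5 -> matches Linear Algebra
  - enrollment 5 (Nate): course_id=3 -> matches Databases
  - enrollment 6 (Uma): course_id=1 -> matches Algebra
  - enrollment 7 (Karen): course_id=2 -> matches Calculus
  - enrollment 8 (Fiona): course_id=5 -> matches Linear Algebra
  - enrollment 9 (Xander): course_id=NULL, no match -> dropped
So 1 of 9 rows is dropped.

SQL:
SELECT a.student, b.title AS course
FROM enrollments a
INNER JOIN courses b ON a.course_id = b.id

Result:
student | course        
--------+---------------
Alice   | Algebra       
Carol   | Calculus      
Iris    | Algebra       
Tina    | Linear Algebra
Nate    | Databases     
Uma     | Algebra       
Karen   | Calculus      
Fiona   | Linear Algebra


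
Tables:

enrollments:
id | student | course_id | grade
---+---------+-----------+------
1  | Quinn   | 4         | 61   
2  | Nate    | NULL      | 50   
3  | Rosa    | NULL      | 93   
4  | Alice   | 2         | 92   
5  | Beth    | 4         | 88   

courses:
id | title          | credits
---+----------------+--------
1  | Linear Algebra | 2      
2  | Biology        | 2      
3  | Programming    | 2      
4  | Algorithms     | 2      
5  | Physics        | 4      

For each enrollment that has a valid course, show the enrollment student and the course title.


INNER JOIN keeps only enrollments rows whose course_id matches an id in courses. Walk through each enrollment:
  - enrollment 1 (Quinn): course_id=4 -> matches Algorithms
  - enrollment 2 (Nate): course_id=NULL, no match -> dropped
  - enrollment 3 (Rosa): course_id=NULL, no match -> dropped
  - enrollment 4 (Alice): course_id=2 -> matches Biology
  - enrollment 5 (Beth): course_id=4 -> matches Algorithms
So 2 of 5 rows are dropped.

SQL:
SELECT a.student, b.title AS course
FROM enrollments a
INNER JOIN courses b ON a.course_id = b.id

Result:
student | course    
--------+-----------
Quinn   | Algorithms
Alice   | Biology   
Beth    | Algorithms


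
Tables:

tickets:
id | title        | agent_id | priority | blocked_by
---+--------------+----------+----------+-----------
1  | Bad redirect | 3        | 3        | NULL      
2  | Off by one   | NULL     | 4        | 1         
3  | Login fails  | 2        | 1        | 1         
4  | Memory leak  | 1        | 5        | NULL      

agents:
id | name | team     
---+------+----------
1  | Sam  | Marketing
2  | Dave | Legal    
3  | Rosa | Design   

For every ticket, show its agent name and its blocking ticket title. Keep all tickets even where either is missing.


Two LEFT JOINs from the same base table tickets: one to agents via agent_id, one to tickets itself via blocked_by. Both are LEFT so every ticket is preserved.
Match against agents:
  - ticket 1 (Bad redirect): agent_id=3 -> matches Rosa
  - ticket 2 (Off by one): agent_id=NULL, no match -> kept with NULL
  - ticket 3 (Login fails): agent_id=2 -> matches Dave
  - ticket 4 (Memory leak): agent_id=1 -> matches Sam
Match against tickets (self):
  - ticket 1 (Bad redirect): blocked_by=NULL -> NULL
  - ticket 2 (Off by one): blocked_by=1 -> Bad redirect
  - ticket 3 (Login fails): blocked_by=1 -> Bad redirect
  - ticket 4 (Memory leak): blocked_by=NULL -> NULL

SQL:
SELECT a.title, b.name AS agent, c.title AS blocked_by
FROM tickets a
LEFT JOIN agents b ON a.agent_id = b.id
LEFT JOIN tickets c ON a.blocked_by = c.id

Result:
title        | agent | blocked_by  
-------------+-------+-------------
Bad redirect | Rosa  | NULL        
Off by one   | NULL  | Bad redirect
Login fails  | Dave  | Bad redirect
Memory leak  | Sam   | NULL        


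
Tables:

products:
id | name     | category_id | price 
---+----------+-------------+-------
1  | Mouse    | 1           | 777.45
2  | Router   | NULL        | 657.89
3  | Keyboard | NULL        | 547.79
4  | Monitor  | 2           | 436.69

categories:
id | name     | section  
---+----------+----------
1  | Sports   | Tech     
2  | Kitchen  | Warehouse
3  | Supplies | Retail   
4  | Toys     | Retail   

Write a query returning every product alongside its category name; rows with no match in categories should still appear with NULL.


LEFT JOIN keeps every row from products (the left table); where category_id has no match in categories, the category columns become NULL. Walk through each product:
  - product 1 (Mouse): category_id=1 -> matches Sports
  - product 2 (Router): category_id=NULL, no match -> kept with NULL
  - product 3 (Keyboard): category_id=NULL, no match -> kept with NULL
  - product 4 (Monitor): category_id=2 -> matches Kitchen
All 4 rows appear; 2 have NULL category.

SQL:
SELECT a.name, b.name AS category
FROM products a
LEFT JOIN categories b ON a.category_id = b.id

Result:
name     | category
---------+---------
Mouse    | Sports  
Router   | NULL    
Keyboard | NULL    
Monitor  | Kitchen 


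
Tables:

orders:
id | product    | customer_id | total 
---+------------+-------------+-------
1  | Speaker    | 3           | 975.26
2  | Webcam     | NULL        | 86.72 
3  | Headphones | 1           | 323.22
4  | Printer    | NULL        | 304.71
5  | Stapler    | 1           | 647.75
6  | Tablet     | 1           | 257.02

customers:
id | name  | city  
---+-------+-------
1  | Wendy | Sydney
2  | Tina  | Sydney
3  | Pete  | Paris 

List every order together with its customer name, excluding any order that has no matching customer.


INNER JOIN keeps only orders rows whose customer_id matches an id in customers. Walk through each order:
  - order 1 (Speaker): customer_id=3 -> matches Pete
  - order 2 (Webcam): customer_id=NULL, no match -> dropped
  - order 3 (Headphones): customer_id=1 -> matches Wendy
  - order 4 (Printer): customer_id=NULL, no match -> dropped
  - order 5 (Stapler): customer_id=1 -> matches Wendy
  - order 6 (Tablet): customer_id=1 -> matches Wendy
So 2 of 6 rows are dropped.

SQL:
SELECT a.product, b.name AS customer
FROM orders a
INNER JOIN customers b ON a.customer_id = b.id

Result:
product    | customer
-----------+---------
Speaker    | Pete    
Headphones | Wendy   
Stapler    | Wendy   
Tablet     | Wendy   


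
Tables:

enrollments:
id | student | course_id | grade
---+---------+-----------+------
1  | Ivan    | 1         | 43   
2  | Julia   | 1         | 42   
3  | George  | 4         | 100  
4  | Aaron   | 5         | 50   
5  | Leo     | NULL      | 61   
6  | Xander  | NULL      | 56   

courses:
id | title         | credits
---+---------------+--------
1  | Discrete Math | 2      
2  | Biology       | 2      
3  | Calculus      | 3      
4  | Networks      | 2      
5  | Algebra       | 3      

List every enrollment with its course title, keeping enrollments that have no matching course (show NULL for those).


LEFT JOIN keeps every row from enrollments (the left table); where course_id has no match in courses, the course columns become NULL. Walk through each enrollment:
  - enrollment 1 (Ivan): course_id=1 -> matches Discrete Math
  - enrollment 2 (Julia): course_id=1 -> matches Discrete Math
  - enrollment 3 (George): course_id=4 -> matches Networks
  - enrollment 4 (Aaron): course_id=5 -> matches Algebra
  - enrollment 5 (Leo): course_id=NULL, no match -> kept with NULL
  - enrollment 6 (Xander): course_id=NULL, no match -> kept with NULL
All 6 rows appear; 2 have NULL course.

SQL:
SELECT a.student, b.title AS course
FROM enrollments a
LEFT JOIN courses b ON a.course_id = b.id

Result:
student | course       
--------+--------------
Ivan    | Discrete Math
Julia   | Discrete Math
George  | Networks     
Aaron   | Algebra      
Leo     | NULL         
Xander  | NULL         


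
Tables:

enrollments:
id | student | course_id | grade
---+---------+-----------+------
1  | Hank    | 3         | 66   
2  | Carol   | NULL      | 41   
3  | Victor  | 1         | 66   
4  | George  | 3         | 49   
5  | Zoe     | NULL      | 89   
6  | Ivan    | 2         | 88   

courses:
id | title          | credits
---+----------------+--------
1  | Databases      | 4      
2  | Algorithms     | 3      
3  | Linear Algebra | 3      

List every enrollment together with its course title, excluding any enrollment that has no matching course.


INNER JOIN keeps only enrollments rows whose course_id matches an id in courses. Walk through each enrollment:
  - enrollment 1 (Hank): course_id=3 -> matches Linear Algebra
  - enrollment 2 (Carol): course_id=NULL, no match -> dropped
  - enrollment 3 (Victor): course_id=1 -> matches Databases
  - enrollment 4 (George): course_id=3 -> matches Linear Algebra
  - enrollment 5 (Zoe): course_id=NULL, no match -> dropped
  - enrollment 6 (Ivan): course_id=2 -> matches Algorithms
So 2 of 6 rows are dropped.

SQL:
SELECT a.student, b.title AS course
FROM enrollments a
INNER JOIN courses b ON a.course_id = b.id

Result:
student | course        
--------+---------------
Hank    | Linear Algebra
Victor  | Databases     
George  | Linear Algebra
Ivan    | Algorithms    


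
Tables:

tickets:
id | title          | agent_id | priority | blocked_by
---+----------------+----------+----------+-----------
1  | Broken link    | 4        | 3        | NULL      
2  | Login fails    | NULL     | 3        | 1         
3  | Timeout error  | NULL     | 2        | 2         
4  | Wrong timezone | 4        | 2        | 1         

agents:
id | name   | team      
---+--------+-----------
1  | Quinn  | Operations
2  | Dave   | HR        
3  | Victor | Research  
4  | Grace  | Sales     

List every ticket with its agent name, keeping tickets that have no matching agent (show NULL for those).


LEFT JOIN keeps every row from tickets (the left table); where agent_id has no match in agents, the agent columns become NULL. Walk through each ticket:
  - ticket 1 (Broken link): agent_id=4 -> matches Grace
  - ticket 2 (Login fails): agent_id=NULL, no match -> kept with NULL
  - ticket 3 (Timeout error): agent_id=NULL, no match -> kept with NULL
  - ticket 4 (Wrong timezone): agent_id=4 -> matches Grace
All 4 rows appear; 2 have NULL agent.

SQL:
SELECT a.title, b.name AS agent
FROM tickets a
LEFT JOIN agents b ON a.agent_id = b.id

Result:
title          | agent
---------------+------
Broken link    | Grace
Login fails    | NULL 
Timeout error  | NULL 
Wrong timezone | Grace


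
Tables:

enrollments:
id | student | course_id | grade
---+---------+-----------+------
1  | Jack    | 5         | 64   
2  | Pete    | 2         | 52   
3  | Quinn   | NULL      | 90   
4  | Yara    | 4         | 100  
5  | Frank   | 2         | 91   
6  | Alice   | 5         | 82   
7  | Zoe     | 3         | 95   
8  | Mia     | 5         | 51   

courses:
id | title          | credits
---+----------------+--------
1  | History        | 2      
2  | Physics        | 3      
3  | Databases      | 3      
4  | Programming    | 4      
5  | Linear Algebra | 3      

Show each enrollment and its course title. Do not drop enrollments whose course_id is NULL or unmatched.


LEFT JOIN keeps every row from enrollments (the left table); where course_id has no match in courses, the course columns become NULL. Walk through each enrollment:
  - enrollment 1 (Jack): course_id=5 -> matches Linear Algebra
  - enrollment 2 (Pete): course_id=2 -> matches Physics
  - enrollment 3 (Quinn): course_id=NULL, no match -> kept with NULL
  - enrollment 4 (Yara): course_id=4 -> matches Programming
  - enrollment 5 (Frank): course_id=2 -> matches Physics
  - enrollment 6 (Alice): course_id=5 -> matches Linear Algebra
  - enrollment 7 (Zoe): course_id=3 -> matches Databases
  - enrollment 8 (Mia): course_id=5 -> matches Linear Algebra
All 8 rows appear; 1 has NULL course.

SQL:
SELECT a.student, b.title AS course
FROM enrollments a
LEFT JOIN courses b ON a.course_id = b.id

Result:
student | course        
--------+---------------
Jack    | Linear Algebra
Pete    | Physics       
Quinn   | NULL          
Yara    | Programming   
Frank   | Physics       
Alice   | Linear Algebra
Zoe     | Databases     
Mia     | Linear Algebra
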